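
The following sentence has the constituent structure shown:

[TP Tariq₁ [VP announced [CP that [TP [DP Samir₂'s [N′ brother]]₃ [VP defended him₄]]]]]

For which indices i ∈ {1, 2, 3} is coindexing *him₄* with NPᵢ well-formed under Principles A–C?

{1, 2}

*him* is a pronoun, so Principle B applies: it must be free in its binding domain.
Binding domain of *him₄*: the embedded TP, whose subject is [Samir₂'s brother]₃.
*Tariq₁* c-commands the pronoun but from outside its binding domain, and is not c-commanded by it → coindexation permitted.
*Samir₂* and the pronoun do not c-command one another → neither Principle B nor Principle C is at stake; coindexation permitted.
*[Samir₂'s brother]₃* c-commands the pronoun within its binding domain → coindexation would violate Principle B.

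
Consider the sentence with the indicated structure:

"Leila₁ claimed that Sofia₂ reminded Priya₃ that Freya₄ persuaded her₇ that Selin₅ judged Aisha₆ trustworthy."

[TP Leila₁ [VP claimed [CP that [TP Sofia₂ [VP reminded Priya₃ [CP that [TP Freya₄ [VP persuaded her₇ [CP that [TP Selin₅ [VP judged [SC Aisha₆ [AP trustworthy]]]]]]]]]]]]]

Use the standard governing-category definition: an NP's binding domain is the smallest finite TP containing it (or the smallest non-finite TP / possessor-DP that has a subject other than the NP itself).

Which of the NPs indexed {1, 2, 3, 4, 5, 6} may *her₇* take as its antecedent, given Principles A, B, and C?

*her* is a pronoun, so Principle B applies: it must be free in its binding domain.
Binding domain of *her₇*: the embedded TP, whose subject is Freya₄.
*Leila₁* c-commands the pronoun but from outside its binding domain, and is not c-commanded by it → coindexation permitted.
*Sofia₂* c-commands the pronoun but from outside its binding domain, and is not c-commanded by it → coindexation permitted.
*Priya₃* c-commands the pronoun but from outside its binding domain, and is not c-commanded by it → coindexation permitted.
*Freya₄* c-commands the pronoun within its binding domain → coindexation would violate Principle B.
*Selin₅*: the pronoun c-commands this R-expression → coindexation would violate Principle C on *Selin₅*.
*Aisha₆*: the pronoun c-commands this R-expression → coindexation would violate Principle C on *Aisha₆*.

{1, 2, 3}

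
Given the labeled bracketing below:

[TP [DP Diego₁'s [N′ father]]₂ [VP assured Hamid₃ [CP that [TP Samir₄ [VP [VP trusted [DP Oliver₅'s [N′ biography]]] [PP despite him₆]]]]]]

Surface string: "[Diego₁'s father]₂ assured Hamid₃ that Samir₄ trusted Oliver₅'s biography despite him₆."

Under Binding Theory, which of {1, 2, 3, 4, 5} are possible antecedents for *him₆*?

*him* is a pronoun, so Principle B applies: it must be free in its binding domain.
Binding domain of *him₆*: the embedded TP, whose subject is Samir₄.
*Diego₁* and the pronoun do not c-command one another → neither Principle B nor Principle C is at stake; coindexation permitted.
*[Diego₁'s father]₂* c-commands the pronoun but from outside its binding domain, and is not c-commanded by it → coindexation permitted.
*Hamid₃* c-commands the pronoun but from outside its binding domain, and is not c-commanded by it → coindexation permitted.
*Samir₄* c-commands the pronoun within its binding domain → coindexation would violate Principle B.
*Oliver₅* and the pronoun do not c-command one another → neither Principle B nor Principle C is at stake; coindexation permitted.

{1, 2, 3, 5}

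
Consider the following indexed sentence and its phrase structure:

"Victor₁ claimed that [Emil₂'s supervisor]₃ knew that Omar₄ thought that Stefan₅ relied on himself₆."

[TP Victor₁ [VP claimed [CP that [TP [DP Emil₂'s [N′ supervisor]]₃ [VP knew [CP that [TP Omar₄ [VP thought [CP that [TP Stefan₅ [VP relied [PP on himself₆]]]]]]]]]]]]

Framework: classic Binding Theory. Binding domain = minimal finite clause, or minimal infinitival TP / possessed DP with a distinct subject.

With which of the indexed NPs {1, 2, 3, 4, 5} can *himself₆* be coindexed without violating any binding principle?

{5}

*himself* is an anaphor, so Principle A applies: it must be bound in its binding domain.
Binding domain of *himself₆*: the embedded TP, whose subject is Stefan₅.
*Victor₁* c-commands the anaphor but is outside its binding domain → cannot satisfy Principle A.
*Emil₂* does not c-command the anaphor → cannot bind it.
*[Emil₂'s supervisor]₃* c-commands the anaphor but is outside its binding domain → cannot satisfy Principle A.
*Omar₄* c-commands the anaphor but is outside its binding domain → cannot satisfy Principle A.
*Stefan₅* c-commands the anaphor within its binding domain → licit binder.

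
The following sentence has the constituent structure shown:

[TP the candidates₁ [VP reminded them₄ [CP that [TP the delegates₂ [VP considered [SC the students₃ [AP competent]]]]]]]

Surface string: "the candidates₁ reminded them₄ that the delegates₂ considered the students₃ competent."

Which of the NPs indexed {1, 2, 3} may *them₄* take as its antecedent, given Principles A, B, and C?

*them* is a pronoun, so Principle B applies: it must be free in its binding domain.
Binding domain of *them₄*: the matrix TP, whose subject is the candidates₁.
*the candidates₁* c-commands the pronoun within its binding domain → coindexation would violate Principle B.
*the delegates₂*: the pronoun c-commands this R-expression → coindexation would violate Principle C on *the delegates₂*.
*the students₃*: the pronoun c-commands this R-expression → coindexation would violate Principle C on *the students₃*.

none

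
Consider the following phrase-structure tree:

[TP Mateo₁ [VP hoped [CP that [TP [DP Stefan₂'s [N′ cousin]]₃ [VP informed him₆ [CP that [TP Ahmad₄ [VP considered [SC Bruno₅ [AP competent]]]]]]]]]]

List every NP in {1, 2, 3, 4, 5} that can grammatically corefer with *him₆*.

{1, 2}

*him* is a pronoun, so Principle B applies: it must be free in its binding domain.
Binding domain of *him₆*: the embedded TP, whose subject is [Stefan₂'s cousin]₃.
*Mateo₁* c-commands the pronoun but from outside its binding domain, and is not c-commanded by it → coindexation permitted.
*Stefan₂* and the pronoun do not c-command one another → neither Principle B nor Principle C is at stake; coindexation permitted.
*[Stefan₂'s cousin]₃* c-commands the pronoun within its binding domain → coindexation would violate Principle B.
*Ahmad₄*: the pronoun c-commands this R-expression → coindexation would violate Principle C on *Ahmad₄*.
*Bruno₅*: the pronoun c-commands this R-expression → coindexation would violate Principle C on *Bruno₅*.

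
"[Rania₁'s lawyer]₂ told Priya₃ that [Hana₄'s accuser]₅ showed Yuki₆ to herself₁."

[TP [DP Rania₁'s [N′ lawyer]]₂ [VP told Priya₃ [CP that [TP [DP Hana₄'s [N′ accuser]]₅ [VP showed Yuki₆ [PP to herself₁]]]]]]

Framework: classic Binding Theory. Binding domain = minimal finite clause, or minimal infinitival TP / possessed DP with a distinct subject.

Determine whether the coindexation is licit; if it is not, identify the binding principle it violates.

Principle A

The two coindexed NPs are *Rania₁* and *herself₁*.
*herself₁* is an anaphor. Principle A requires it to be bound within its binding domain — the embedded TP, whose subject is [Hana₄'s accuser]₅.
Within that domain it is c-commanded by *[Hana₄'s accuser]₅*, *Yuki₆*, none of which share its index.
*Rania₁* does not c-command the anaphor at all.
The anaphor is unbound in its domain → Principle A violation.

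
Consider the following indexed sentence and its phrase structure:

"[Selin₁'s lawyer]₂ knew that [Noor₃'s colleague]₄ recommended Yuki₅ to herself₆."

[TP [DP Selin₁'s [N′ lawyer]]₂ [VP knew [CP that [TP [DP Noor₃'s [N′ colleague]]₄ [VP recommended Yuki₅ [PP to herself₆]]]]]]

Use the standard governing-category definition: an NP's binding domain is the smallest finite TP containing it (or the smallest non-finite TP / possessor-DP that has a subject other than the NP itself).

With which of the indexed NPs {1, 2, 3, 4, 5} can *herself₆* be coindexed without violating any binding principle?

*herself* is an anaphor, so Principle A applies: it must be bound in its binding domain.
Binding domain of *herself₆*: the embedded TP, whose subject is [Noor₃'s colleague]₄.
*Selin₁* does not c-command the anaphor → cannot bind it.
*[Selin₁'s lawyer]₂* c-commands the anaphor but is outside its binding domain → cannot satisfy Principle A.
*Noor₃* does not c-command the anaphor → cannot bind it.
*[Noor₃'s colleague]₄* c-commands the anaphor within its binding domain → licit binder.
*Yuki₅* c-commands the anaphor within its binding domain → licit binder.

{4, 5}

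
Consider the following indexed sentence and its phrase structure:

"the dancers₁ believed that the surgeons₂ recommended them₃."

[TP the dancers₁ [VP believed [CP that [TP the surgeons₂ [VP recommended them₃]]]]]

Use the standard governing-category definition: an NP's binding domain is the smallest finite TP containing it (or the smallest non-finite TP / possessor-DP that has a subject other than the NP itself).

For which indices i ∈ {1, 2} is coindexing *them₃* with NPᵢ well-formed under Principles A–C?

{1}

*them* is a pronoun, so Principle B applies: it must be free in its binding domain.
Binding domain of *them₃*: the embedded TP, whose subject is the surgeons₂.
*the dancers₁* c-commands the pronoun but from outside its binding domain, and is not c-commanded by it → coindexation permitted.
*the surgeons₂* c-commands the pronoun within its binding domain → coindexation would violate Principle B.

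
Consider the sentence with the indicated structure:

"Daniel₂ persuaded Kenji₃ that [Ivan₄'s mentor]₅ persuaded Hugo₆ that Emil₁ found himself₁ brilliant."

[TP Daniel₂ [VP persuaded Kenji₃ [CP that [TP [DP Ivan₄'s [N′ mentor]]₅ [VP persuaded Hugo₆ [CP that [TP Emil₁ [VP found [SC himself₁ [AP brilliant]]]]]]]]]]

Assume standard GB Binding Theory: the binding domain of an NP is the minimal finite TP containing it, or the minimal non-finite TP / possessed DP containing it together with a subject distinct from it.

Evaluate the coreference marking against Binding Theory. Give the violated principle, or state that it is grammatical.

grammatical

The two coindexed NPs are *Emil₁* and *himself₁*.
*himself₁* is an anaphor; its binding domain is the embedded TP, whose subject is Emil₁. *Emil₁* c-commands it within that domain and shares its index, so Principle A is satisfied.
*Emil₁* is an R-expression; *himself₁* does not c-command it, and no other NP shares its index, so Principle C is satisfied.
All principles are respected.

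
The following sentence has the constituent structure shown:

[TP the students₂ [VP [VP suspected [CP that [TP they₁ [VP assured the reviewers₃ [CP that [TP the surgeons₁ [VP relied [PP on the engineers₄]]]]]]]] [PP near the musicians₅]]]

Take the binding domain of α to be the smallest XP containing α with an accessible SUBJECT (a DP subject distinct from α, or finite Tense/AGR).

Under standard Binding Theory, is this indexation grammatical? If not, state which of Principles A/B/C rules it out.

Principle C

The two coindexed NPs are *they₁* and *the surgeons₁*.
*the surgeons₁* is an R-expression. Principle C requires it to be free everywhere.
*they₁* c-commands it and carries the same index.
The R-expression is bound → Principle C violation.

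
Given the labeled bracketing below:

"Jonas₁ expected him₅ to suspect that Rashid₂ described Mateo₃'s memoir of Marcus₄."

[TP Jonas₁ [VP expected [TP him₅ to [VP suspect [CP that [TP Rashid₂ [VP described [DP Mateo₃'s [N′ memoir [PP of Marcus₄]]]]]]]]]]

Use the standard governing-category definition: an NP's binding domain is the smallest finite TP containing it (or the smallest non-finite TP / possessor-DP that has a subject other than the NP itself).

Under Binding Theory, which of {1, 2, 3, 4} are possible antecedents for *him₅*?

*him* is a pronoun, so Principle B applies: it must be free in its binding domain.
Binding domain of *him₅*: the matrix TP, whose subject is Jonas₁.
*Jonas₁* c-commands the pronoun within its binding domain → coindexation would violate Principle B.
*Rashid₂*: the pronoun c-commands this R-expression → coindexation would violate Principle C on *Rashid₂*.
*Mateo₃*: the pronoun c-commands this R-expression → coindexation would violate Principle C on *Mateo₃*.
*Marcus₄*: the pronoun c-commands this R-expression → coindexation would violate Principle C on *Marcus₄*.

none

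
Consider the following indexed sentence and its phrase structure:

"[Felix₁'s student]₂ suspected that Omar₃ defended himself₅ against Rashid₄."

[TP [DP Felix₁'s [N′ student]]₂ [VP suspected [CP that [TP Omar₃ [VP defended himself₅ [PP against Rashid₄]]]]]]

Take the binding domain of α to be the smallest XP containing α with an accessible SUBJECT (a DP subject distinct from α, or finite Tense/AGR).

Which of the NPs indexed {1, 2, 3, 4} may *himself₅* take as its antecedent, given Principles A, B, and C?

*himself* is an anaphor, so Principle A applies: it must be bound in its binding domain.
Binding domain of *himself₅*: the embedded TP, whose subject is Omar₃.
*Felix₁* does not c-command the anaphor → cannot bind it.
*[Felix₁'s student]₂* c-commands the anaphor but is outside its binding domain → cannot satisfy Principle A.
*Omar₃* c-commands the anaphor within its binding domain → licit binder.
*Rashid₄* does not c-command the anaphor → cannot bind it.

{3}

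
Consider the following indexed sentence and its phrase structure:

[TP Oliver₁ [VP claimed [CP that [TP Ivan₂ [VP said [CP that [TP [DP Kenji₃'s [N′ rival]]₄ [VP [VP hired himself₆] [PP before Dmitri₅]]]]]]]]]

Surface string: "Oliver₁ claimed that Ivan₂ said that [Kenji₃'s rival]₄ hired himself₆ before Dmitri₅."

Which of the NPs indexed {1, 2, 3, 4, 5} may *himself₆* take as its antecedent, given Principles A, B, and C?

{4}

*himself* is an anaphor, so Principle A applies: it must be bound in its binding domain.
Binding domain of *himself₆*: the embedded TP, whose subject is [Kenji₃'s rival]₄.
*Oliver₁* c-commands the anaphor but is outside its binding domain → cannot satisfy Principle A.
*Ivan₂* c-commands the anaphor but is outside its binding domain → cannot satisfy Principle A.
*Kenji₃* does not c-command the anaphor → cannot bind it.
*[Kenji₃'s rival]₄* c-commands the anaphor within its binding domain → licit binder.
*Dmitri₅* does not c-command the anaphor → cannot bind it.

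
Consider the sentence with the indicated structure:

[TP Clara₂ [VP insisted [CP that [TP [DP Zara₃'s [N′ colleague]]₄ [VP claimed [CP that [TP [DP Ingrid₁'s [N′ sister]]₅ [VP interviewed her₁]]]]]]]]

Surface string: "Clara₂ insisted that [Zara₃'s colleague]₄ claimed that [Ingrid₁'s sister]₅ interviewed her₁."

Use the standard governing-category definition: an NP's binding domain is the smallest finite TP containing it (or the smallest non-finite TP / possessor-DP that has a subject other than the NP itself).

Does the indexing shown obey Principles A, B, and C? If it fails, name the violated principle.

The two coindexed NPs are *Ingrid₁* and *her₁*.
*her₁* is a pronoun; its binding domain is the embedded TP, whose subject is [Ingrid₁'s sister]₅. Within that domain it is c-commanded only by *[Ingrid₁'s sister]₅*, which carries a different index — the pronoun is free locally, so Principle B holds.
*Ingrid₁* is an R-expression; *her₁* does not c-command it, and no other NP shares its index, so Principle C is satisfied.
All principles are respected.

grammatical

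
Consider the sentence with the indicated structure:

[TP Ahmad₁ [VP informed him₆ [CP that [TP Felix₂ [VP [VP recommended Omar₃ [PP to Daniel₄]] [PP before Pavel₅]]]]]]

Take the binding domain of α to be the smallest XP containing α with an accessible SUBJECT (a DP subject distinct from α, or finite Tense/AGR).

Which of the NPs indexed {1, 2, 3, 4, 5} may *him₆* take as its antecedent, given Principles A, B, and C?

none

*him* is a pronoun, so Principle B applies: it must be free in its binding domain.
Binding domain of *him₆*: the matrix TP, whose subject is Ahmad₁.
*Ahmad₁* c-commands the pronoun within its binding domain → coindexation would violate Principle B.
*Felix₂*: the pronoun c-commands this R-expression → coindexation would violate Principle C on *Felix₂*.
*Omar₃*: the pronoun c-commands this R-expression → coindexation would violate Principle C on *Omar₃*.
*Daniel₄*: the pronoun c-commands this R-expression → coindexation would violate Principle C on *Daniel₄*.
*Pavel₅*: the pronoun c-commands this R-expression → coindexation would violate Principle C on *Pavel₅*.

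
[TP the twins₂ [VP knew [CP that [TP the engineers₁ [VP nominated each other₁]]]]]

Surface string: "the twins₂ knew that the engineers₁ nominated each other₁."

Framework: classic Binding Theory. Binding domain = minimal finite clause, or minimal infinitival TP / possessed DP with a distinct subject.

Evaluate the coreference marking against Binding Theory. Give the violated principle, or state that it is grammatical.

The two coindexed NPs are *the engineers₁* and *each other₁*.
*each other₁* is an anaphor; its binding domain is the embedded TP, whose subject is the engineers₁. *the engineers₁* c-commands it within that domain and shares its index, so Principle A is satisfied.
*the engineers₁* is an R-expression; *each other₁* does not c-command it, and no other NP shares its index, so Principle C is satisfied.
All principles are respected.

grammatical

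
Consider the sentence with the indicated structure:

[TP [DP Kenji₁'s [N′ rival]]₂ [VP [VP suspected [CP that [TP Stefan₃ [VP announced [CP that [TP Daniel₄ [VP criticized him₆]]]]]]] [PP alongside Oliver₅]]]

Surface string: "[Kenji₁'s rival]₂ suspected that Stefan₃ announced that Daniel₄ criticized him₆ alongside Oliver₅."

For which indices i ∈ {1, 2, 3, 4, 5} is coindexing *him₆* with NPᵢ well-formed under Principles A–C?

*him* is a pronoun, so Principle B applies: it must be free in its binding domain.
Binding domain of *him₆*: the embedded TP, whose subject is Daniel₄.
*Kenji₁* and the pronoun do not c-command one another → neither Principle B nor Principle C is at stake; coindexation permitted.
*[Kenji₁'s rival]₂* c-commands the pronoun but from outside its binding domain, and is not c-commanded by it → coindexation permitted.
*Stefan₃* c-commands the pronoun but from outside its binding domain, and is not c-commanded by it → coindexation permitted.
*Daniel₄* c-commands the pronoun within its binding domain → coindexation would violate Principle B.
*Oliver₅* and the pronoun do not c-command one another → neither Principle B nor Principle C is at stake; coindexation permitted.

{1, 2, 3, 5}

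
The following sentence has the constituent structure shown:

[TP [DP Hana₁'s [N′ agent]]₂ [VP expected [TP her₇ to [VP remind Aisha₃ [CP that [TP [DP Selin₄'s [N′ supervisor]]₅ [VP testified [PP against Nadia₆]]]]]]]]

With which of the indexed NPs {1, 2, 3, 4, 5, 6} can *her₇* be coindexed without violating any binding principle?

{1}

*her* is a pronoun, so Principle B applies: it must be free in its binding domain.
Binding domain of *her₇*: the matrix TP, whose subject is [Hana₁'s agent]₂.
*Hana₁* and the pronoun do not c-command one another → neither Principle B nor Principle C is at stake; coindexation permitted.
*[Hana₁'s agent]₂* c-commands the pronoun within its binding domain → coindexation would violate Principle B.
*Aisha₃*: the pronoun c-commands this R-expression → coindexation would violate Principle C on *Aisha₃*.
*Selin₄*: the pronoun c-commands this R-expression → coindexation would violate Principle C on *Selin₄*.
*[Selin₄'s supervisor]₅*: the pronoun c-commands this R-expression → coindexation would violate Principle C on *[Selin₄'s supervisor]₅*.
*Nadia₆*: the pronoun c-commands this R-expression → coindexation would violate Principle C on *Nadia₆*.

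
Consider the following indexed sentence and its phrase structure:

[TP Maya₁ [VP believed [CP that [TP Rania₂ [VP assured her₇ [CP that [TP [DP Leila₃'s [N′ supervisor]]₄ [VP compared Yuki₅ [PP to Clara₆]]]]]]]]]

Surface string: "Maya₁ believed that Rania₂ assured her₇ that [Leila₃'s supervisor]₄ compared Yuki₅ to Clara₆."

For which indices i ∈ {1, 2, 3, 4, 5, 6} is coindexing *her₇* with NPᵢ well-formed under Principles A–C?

*her* is a pronoun, so Principle B applies: it must be free in its binding domain.
Binding domain of *her₇*: the embedded TP, whose subject is Rania₂.
*Maya₁* c-commands the pronoun but from outside its binding domain, and is not c-commanded by it → coindexation permitted.
*Rania₂* c-commands the pronoun within its binding domain → coindexation would violate Principle B.
*Leila₃*: the pronoun c-commands this R-expression → coindexation would violate Principle C on *Leila₃*.
*[Leila₃'s supervisor]₄*: the pronoun c-commands this R-expression → coindexation would violate Principle C on *[Leila₃'s supervisor]₄*.
*Yuki₅*: the pronoun c-commands this R-expression → coindexation would violate Principle C on *Yuki₅*.
*Clara₆*: the pronoun c-commands this R-expression → coindexation would violate Principle C on *Clara₆*.

{1}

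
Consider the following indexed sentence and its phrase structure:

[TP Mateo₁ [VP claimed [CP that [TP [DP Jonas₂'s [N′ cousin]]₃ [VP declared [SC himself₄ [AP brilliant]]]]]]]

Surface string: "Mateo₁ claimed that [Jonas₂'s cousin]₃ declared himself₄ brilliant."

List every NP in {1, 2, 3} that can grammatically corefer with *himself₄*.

*himself* is an anaphor, so Principle A applies: it must be bound in its binding domain.
Binding domain of *himself₄*: the embedded TP, whose subject is [Jonas₂'s cousin]₃.
*Mateo₁* c-commands the anaphor but is outside its binding domain → cannot satisfy Principle A.
*Jonas₂* does not c-command the anaphor → cannot bind it.
*[Jonas₂'s cousin]₃* c-commands the anaphor within its binding domain → licit binder.

{3}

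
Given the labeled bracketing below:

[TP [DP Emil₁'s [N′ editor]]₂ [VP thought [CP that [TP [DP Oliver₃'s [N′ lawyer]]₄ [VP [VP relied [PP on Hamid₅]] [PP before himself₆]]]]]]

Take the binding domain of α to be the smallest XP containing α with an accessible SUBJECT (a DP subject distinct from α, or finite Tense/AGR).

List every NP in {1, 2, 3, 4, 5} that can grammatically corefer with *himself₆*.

*himself* is an anaphor, so Principle A applies: it must be bound in its binding domain.
Binding domain of *himself₆*: the embedded TP, whose subject is [Oliver₃'s lawyer]₄.
*Emil₁* does not c-command the anaphor → cannot bind it.
*[Emil₁'s editor]₂* c-commands the anaphor but is outside its binding domain → cannot satisfy Principle A.
*Oliver₃* does not c-command the anaphor → cannot bind it.
*[Oliver₃'s lawyer]₄* c-commands the anaphor within its binding domain → licit binder.
*Hamid₅* does not c-command the anaphor → cannot bind it.

{4}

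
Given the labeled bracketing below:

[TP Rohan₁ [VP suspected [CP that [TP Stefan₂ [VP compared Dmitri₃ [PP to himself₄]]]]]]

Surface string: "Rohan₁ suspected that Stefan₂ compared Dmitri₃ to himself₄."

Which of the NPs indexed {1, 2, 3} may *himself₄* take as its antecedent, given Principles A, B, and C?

{2, 3}

*himself* is an anaphor, so Principle A applies: it must be bound in its binding domain.
Binding domain of *himself₄*: the embedded TP, whose subject is Stefan₂.
*Rohan₁* c-commands the anaphor but is outside its binding domain → cannot satisfy Principle A.
*Stefan₂* c-commands the anaphor within its binding domain → licit binder.
*Dmitri₃* c-commands the anaphor within its binding domain → licit binder.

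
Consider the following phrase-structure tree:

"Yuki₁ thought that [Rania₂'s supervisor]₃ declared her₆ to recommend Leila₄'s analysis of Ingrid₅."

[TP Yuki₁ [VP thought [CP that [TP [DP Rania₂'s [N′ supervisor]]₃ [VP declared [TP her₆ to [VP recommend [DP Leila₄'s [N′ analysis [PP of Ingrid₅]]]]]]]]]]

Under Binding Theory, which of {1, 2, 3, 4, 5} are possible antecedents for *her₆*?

*her* is a pronoun, so Principle B applies: it must be free in its binding domain.
Binding domain of *her₆*: the embedded TP, whose subject is [Rania₂'s supervisor]₃.
*Yuki₁* c-commands the pronoun but from outside its binding domain, and is not c-commanded by it → coindexation permitted.
*Rania₂* and the pronoun do not c-command one another → neither Principle B nor Principle C is at stake; coindexation permitted.
*[Rania₂'s supervisor]₃* c-commands the pronoun within its binding domain → coindexation would violate Principle B.
*Leila₄*: the pronoun c-commands this R-expression → coindexation would violate Principle C on *Leila₄*.
*Ingrid₅*: the pronoun c-commands this R-expression → coindexation would violate Principle C on *Ingrid₅*.

{1, 2}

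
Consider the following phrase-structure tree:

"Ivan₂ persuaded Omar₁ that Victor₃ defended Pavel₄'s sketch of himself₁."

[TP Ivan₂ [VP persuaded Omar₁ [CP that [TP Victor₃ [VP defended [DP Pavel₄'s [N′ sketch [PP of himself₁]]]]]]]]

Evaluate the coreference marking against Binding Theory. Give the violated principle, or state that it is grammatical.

Principle A

The two coindexed NPs are *Omar₁* and *himself₁*.
*himself₁* is an anaphor. Principle A requires it to be bound within its binding domain — the possessed DP, whose subject is Pavel₄.
Within that domain it is c-commanded by *Pavel₄*, which does not share its index.
*Omar₁* does c-command the anaphor, but from outside its binding domain.
The anaphor is unbound in its domain → Principle A violation.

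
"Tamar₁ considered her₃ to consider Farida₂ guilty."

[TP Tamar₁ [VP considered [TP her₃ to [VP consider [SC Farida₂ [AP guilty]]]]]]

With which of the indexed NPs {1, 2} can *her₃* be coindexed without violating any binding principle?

*her* is a pronoun, so Principle B applies: it must be free in its binding domain.
Binding domain of *her₃*: the matrix TP, whose subject is Tamar₁.
*Tamar₁* c-commands the pronoun within its binding domain → coindexation would violate Principle B.
*Farida₂*: the pronoun c-commands this R-expression → coindexation would violate Principle C on *Farida₂*.

none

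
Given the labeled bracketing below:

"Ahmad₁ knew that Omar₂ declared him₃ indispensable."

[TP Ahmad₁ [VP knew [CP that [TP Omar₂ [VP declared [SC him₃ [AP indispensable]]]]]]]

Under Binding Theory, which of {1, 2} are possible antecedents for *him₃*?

*him* is a pronoun, so Principle B applies: it must be free in its binding domain.
Binding domain of *him₃*: the embedded TP, whose subject is Omar₂.
*Ahmad₁* c-commands the pronoun but from outside its binding domain, and is not c-commanded by it → coindexation permitted.
*Omar₂* c-commands the pronoun within its binding domain → coindexation would violate Principle B.

{1}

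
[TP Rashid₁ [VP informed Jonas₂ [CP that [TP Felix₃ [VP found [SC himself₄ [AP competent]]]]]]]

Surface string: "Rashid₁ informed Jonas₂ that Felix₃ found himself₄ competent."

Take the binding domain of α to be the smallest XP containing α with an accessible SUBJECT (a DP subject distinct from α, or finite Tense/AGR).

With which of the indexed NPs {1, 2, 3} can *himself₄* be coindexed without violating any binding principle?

*himself* is an anaphor, so Principle A applies: it must be bound in its binding domain.
Binding domain of *himself₄*: the embedded TP, whose subject is Felix₃.
*Rashid₁* c-commands the anaphor but is outside its binding domain → cannot satisfy Principle A.
*Jonas₂* c-commands the anaphor but is outside its binding domain → cannot satisfy Principle A.
*Felix₃* c-commands the anaphor within its binding domain → licit binder.

{3}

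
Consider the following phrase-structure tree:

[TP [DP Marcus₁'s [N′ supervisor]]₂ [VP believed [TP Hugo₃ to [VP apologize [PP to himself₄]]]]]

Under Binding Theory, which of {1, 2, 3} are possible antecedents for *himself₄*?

*himself* is an anaphor, so Principle A applies: it must be bound in its binding domain.
Binding domain of *himself₄*: the embedded TP, whose subject is Hugo₃.
*Marcus₁* does not c-command the anaphor → cannot bind it.
*[Marcus₁'s supervisor]₂* c-commands the anaphor but is outside its binding domain → cannot satisfy Principle A.
*Hugo₃* c-commands the anaphor within its binding domain → licit binder.

{3}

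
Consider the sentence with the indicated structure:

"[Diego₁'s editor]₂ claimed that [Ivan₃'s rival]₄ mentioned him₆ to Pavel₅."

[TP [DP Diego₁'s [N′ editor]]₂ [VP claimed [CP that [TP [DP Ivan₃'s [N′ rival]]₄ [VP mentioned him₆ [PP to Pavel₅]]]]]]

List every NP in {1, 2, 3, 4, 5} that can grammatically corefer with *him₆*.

{1, 2, 3}

*him* is a pronoun, so Principle B applies: it must be free in its binding domain.
Binding domain of *him₆*: the embedded TP, whose subject is [Ivan₃'s rival]₄.
*Diego₁* and the pronoun do not c-command one another → neither Principle B nor Principle C is at stake; coindexation permitted.
*[Diego₁'s editor]₂* c-commands the pronoun but from outside its binding domain, and is not c-commanded by it → coindexation permitted.
*Ivan₃* and the pronoun do not c-command one another → neither Principle B nor Principle C is at stake; coindexation permitted.
*[Ivan₃'s rival]₄* c-commands the pronoun within its binding domain → coindexation would violate Principle B.
*Pavel₅*: the pronoun c-commands this R-expression → coindexation would violate Principle C on *Pavel₅*.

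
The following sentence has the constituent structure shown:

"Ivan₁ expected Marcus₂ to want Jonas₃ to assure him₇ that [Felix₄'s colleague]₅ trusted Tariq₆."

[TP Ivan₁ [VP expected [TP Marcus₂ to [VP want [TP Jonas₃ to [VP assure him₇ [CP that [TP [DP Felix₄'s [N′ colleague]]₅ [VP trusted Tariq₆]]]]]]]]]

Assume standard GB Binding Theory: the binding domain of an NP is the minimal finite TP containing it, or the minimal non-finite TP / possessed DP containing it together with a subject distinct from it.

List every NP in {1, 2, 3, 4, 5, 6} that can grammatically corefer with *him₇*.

{1, 2}

*him* is a pronoun, so Principle B applies: it must be free in its binding domain.
Binding domain of *him₇*: the embedded TP, whose subject is Jonas₃.
*Ivan₁* c-commands the pronoun but from outside its binding domain, and is not c-commanded by it → coindexation permitted.
*Marcus₂* c-commands the pronoun but from outside its binding domain, and is not c-commanded by it → coindexation permitted.
*Jonas₃* c-commands the pronoun within its binding domain → coindexation would violate Principle B.
*Felix₄*: the pronoun c-commands this R-expression → coindexation would violate Principle C on *Felix₄*.
*[Felix₄'s colleague]₅*: the pronoun c-commands this R-expression → coindexation would violate Principle C on *[Felix₄'s colleague]₅*.
*Tariq₆*: the pronoun c-commands this R-expression → coindexation would violate Principle C on *Tariq₆*.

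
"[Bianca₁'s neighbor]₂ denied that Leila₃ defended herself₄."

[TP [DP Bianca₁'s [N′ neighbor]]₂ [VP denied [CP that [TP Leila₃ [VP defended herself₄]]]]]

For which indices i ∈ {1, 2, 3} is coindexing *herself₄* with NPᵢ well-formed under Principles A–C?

{3}

*herself* is an anaphor, so Principle A applies: it must be bound in its binding domain.
Binding domain of *herself₄*: the embedded TP, whose subject is Leila₃.
*Bianca₁* does not c-command the anaphor → cannot bind it.
*[Bianca₁'s neighbor]₂* c-commands the anaphor but is outside its binding domain → cannot satisfy Principle A.
*Leila₃* c-commands the anaphor within its binding domain → licit binder.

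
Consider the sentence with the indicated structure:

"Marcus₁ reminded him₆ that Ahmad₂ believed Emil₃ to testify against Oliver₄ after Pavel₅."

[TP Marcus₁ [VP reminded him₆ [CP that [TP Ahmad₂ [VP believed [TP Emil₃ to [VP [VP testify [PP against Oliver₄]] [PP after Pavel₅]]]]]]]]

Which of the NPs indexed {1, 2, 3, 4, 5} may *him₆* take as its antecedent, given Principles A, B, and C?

none

*him* is a pronoun, so Principle B applies: it must be free in its binding domain.
Binding domain of *him₆*: the matrix TP, whose subject is Marcus₁.
*Marcus₁* c-commands the pronoun within its binding domain → coindexation would violate Principle B.
*Ahmad₂*: the pronoun c-commands this R-expression → coindexation would violate Principle C on *Ahmad₂*.
*Emil₃*: the pronoun c-commands this R-expression → coindexation would violate Principle C on *Emil₃*.
*Oliver₄*: the pronoun c-commands this R-expression → coindexation would violate Principle C on *Oliver₄*.
*Pavel₅*: the pronoun c-commands this R-expression → coindexation would violate Principle C on *Pavel₅*.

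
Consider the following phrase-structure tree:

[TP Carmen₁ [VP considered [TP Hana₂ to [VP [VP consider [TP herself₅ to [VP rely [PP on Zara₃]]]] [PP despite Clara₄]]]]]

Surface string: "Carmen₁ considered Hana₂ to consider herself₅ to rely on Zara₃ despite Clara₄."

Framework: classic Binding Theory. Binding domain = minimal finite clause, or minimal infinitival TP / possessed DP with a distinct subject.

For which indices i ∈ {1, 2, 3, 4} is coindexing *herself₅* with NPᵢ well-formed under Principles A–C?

{2}

*herself* is an anaphor, so Principle A applies: it must be bound in its binding domain.
Binding domain of *herself₅*: the embedded TP, whose subject is Hana₂.
*Carmen₁* c-commands the anaphor but is outside its binding domain → cannot satisfy Principle A.
*Hana₂* c-commands the anaphor within its binding domain → licit binder.
*Zara₃* does not c-command the anaphor → cannot bind it.
*Clara₄* does not c-command the anaphor → cannot bind it.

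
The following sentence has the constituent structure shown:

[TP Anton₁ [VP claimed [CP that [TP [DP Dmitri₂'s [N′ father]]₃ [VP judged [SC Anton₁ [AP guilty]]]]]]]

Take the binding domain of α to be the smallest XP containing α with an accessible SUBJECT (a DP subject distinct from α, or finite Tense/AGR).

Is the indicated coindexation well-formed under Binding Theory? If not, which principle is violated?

The two coindexed NPs are *Anton₁* (the lower occurrence) and *Anton₁* (the higher occurrence).
*Anton₁* (the lower occurrence) is an R-expression. Principle C requires it to be free everywhere.
*Anton₁* (the higher occurrence) c-commands it and carries the same index.
The R-expression is bound → Principle C violation.

Principle C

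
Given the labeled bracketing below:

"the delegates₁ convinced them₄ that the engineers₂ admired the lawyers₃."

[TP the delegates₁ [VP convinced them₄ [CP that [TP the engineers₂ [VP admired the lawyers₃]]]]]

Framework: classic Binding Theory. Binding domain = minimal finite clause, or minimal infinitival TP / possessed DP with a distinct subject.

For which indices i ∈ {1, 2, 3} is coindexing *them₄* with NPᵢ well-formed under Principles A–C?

none

*them* is a pronoun, so Principle B applies: it must be free in its binding domain.
Binding domain of *them₄*: the matrix TP, whose subject is the delegates₁.
*the delegates₁* c-commands the pronoun within its binding domain → coindexation would violate Principle B.
*the engineers₂*: the pronoun c-commands this R-expression → coindexation would violate Principle C on *the engineers₂*.
*the lawyers₃*: the pronoun c-commands this R-expression → coindexation would violate Principle C on *the lawyers₃*.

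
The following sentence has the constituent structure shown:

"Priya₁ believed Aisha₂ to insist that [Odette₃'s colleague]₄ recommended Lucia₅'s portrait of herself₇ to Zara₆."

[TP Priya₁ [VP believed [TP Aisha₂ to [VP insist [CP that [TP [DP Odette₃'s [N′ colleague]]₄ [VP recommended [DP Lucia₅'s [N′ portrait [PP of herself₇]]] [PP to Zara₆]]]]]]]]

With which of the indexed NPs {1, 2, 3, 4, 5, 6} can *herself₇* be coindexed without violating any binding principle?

*herself* is an anaphor, so Principle A applies: it must be bound in its binding domain.
Binding domain of *herself₇*: the possessed DP, whose subject is Lucia₅.
*Priya₁* c-commands the anaphor but is outside its binding domain → cannot satisfy Principle A.
*Aisha₂* c-commands the anaphor but is outside its binding domain → cannot satisfy Principle A.
*Odette₃* does not c-command the anaphor → cannot bind it.
*[Odette₃'s colleague]₄* c-commands the anaphor but is outside its binding domain → cannot satisfy Principle A.
*Lucia₅* c-commands the anaphor within its binding domain → licit binder.
*Zara₆* does not c-command the anaphor → cannot bind it.

{5}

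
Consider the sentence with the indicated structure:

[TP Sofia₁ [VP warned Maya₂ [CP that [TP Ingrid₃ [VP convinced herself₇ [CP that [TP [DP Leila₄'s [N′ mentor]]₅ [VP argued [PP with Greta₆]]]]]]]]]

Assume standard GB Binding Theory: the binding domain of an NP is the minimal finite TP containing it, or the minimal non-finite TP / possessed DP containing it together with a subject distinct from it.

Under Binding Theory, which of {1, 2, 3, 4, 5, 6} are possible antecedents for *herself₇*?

*herself* is an anaphor, so Principle A applies: it must be bound in its binding domain.
Binding domain of *herself₇*: the embedded TP, whose subject is Ingrid₃.
*Sofia₁* c-commands the anaphor but is outside its binding domain → cannot satisfy Principle A.
*Maya₂* c-commands the anaphor but is outside its binding domain → cannot satisfy Principle A.
*Ingrid₃* c-commands the anaphor within its binding domain → licit binder.
*Leila₄* does not c-command the anaphor → cannot bind it.
*[Leila₄'s mentor]₅* does not c-command the anaphor → cannot bind it.
*Greta₆* does not c-command the anaphor → cannot bind it.

{3}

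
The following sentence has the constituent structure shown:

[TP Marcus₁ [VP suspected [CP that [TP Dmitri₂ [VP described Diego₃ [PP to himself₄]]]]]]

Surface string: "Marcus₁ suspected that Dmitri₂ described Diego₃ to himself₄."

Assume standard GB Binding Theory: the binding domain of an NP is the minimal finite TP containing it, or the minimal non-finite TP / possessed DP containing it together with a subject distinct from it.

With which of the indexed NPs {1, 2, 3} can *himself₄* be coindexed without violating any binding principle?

*himself* is an anaphor, so Principle A applies: it must be bound in its binding domain.
Binding domain of *himself₄*: the embedded TP, whose subject is Dmitri₂.
*Marcus₁* c-commands the anaphor but is outside its binding domain → cannot satisfy Principle A.
*Dmitri₂* c-commands the anaphor within its binding domain → licit binder.
*Diego₃* c-commands the anaphor within its binding domain → licit binder.

{2, 3}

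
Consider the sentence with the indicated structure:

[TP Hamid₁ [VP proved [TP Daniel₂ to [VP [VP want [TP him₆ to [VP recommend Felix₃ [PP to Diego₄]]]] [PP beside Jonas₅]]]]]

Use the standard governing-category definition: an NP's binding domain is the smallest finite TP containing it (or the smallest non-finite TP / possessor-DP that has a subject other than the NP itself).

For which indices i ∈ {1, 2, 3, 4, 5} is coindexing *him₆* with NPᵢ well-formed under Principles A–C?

*him* is a pronoun, so Principle B applies: it must be free in its binding domain.
Binding domain of *him₆*: the embedded TP, whose subject is Daniel₂.
*Hamid₁* c-commands the pronoun but from outside its binding domain, and is not c-commanded by it → coindexation permitted.
*Daniel₂* c-commands the pronoun within its binding domain → coindexation would violate Principle B.
*Felix₃*: the pronoun c-commands this R-expression → coindexation would violate Principle C on *Felix₃*.
*Diego₄*: the pronoun c-commands this R-expression → coindexation would violate Principle C on *Diego₄*.
*Jonas₅* and the pronoun do not c-command one another → neither Principle B nor Principle C is at stake; coindexation permitted.

{1, 5}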